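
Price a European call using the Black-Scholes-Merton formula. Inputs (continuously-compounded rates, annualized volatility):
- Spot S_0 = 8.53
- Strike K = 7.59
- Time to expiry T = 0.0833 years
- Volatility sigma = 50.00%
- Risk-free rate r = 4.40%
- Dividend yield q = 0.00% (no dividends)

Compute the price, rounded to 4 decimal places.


Answer: Price = 1.0986

Derivation:
d1 = (ln(S/K) + (r - q + 0.5*sigma^2) * T) / (sigma * sqrt(T)) = 0.90663607
d2 = d1 - sigma * sqrt(T) = 0.76232738
exp(-rT) = 0.99634151; exp(-qT) = 1.00000000
C = S_0 * exp(-qT) * N(d1) - K * exp(-rT) * N(d2)
N(d1) = 0.81770036; N(d2) = 0.77706768
C = 8.5300 * 1.00000000 * 0.81770036 - 7.5900 * 0.99634151 * 0.77706768 = 1.0986


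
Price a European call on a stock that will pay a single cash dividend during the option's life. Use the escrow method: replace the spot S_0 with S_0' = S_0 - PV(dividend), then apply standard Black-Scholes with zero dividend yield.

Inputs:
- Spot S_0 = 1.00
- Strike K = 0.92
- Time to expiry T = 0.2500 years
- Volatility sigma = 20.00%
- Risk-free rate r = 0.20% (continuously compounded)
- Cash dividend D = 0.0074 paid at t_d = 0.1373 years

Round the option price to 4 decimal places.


PV(D) = D * exp(-r * t_d) = 0.0074 * 0.99972544 = 0.00739797
S_0' = S_0 - PV(D) = 1.0000 - 0.00739797 = 0.99260203
d1 = (ln(S_0'/K) + (r + sigma^2/2)*T) / (sigma*sqrt(T)) = 0.81456140
d2 = d1 - sigma*sqrt(T) = 0.71456140
exp(-rT) = 0.99950012
N(d1) = 0.79233829; N(d2) = 0.76255995
C = S_0' * N(d1) - K * exp(-rT) * N(d2) = 0.99260203 * 0.79233829 - 0.9200 * 0.99950012 * 0.76255995 = 0.0853

Answer: Price = 0.0853


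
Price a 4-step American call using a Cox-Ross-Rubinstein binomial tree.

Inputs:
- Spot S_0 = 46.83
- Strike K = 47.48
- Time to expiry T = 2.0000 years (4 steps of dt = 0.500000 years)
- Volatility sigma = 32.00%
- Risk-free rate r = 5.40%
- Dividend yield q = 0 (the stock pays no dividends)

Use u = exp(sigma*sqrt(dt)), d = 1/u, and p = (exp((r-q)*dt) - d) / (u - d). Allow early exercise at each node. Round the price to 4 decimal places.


Answer: Price = V(0,0) = 9.8977

Derivation:
dt = T/N = 0.500000
u = exp(sigma*sqrt(dt)) = 1.253919; d = 1/u = 0.797499
p = (exp((r-q)*dt) - d) / (u - d) = 0.503633
Discount per step: exp(-r*dt) = 0.973361
Stock lattice S(k, i) with i counting down-moves:
  k=0: S(0,0) = 46.8300
  k=1: S(1,0) = 58.7210; S(1,1) = 37.3469
  k=2: S(2,0) = 73.6315; S(2,1) = 46.8300; S(2,2) = 29.7841
  k=3: S(3,0) = 92.3279; S(3,1) = 58.7210; S(3,2) = 37.3469; S(3,3) = 23.7528
  k=4: S(4,0) = 115.7718; S(4,1) = 73.6315; S(4,2) = 46.8300; S(4,3) = 29.7841; S(4,4) = 18.9429
Terminal payoffs V(N, i) = max(S_T - K, 0):
  V(4,0) = 68.291764; V(4,1) = 26.151459; V(4,2) = 0.000000; V(4,3) = 0.000000; V(4,4) = 0.000000
Backward induction: V(k, i) = exp(-r*dt) * [p * V(k+1, i) + (1-p) * V(k+1, i+1)]; then take max(V_cont, immediate exercise) for American.
  V(3,0) = exp(-r*dt) * [p*68.291764 + (1-p)*26.151459] = 46.112723; exercise = 44.847915; V(3,0) = max -> 46.112723
  V(3,1) = exp(-r*dt) * [p*26.151459 + (1-p)*0.000000] = 12.819898; exercise = 11.241046; V(3,1) = max -> 12.819898
  V(3,2) = exp(-r*dt) * [p*0.000000 + (1-p)*0.000000] = 0.000000; exercise = 0.000000; V(3,2) = max -> 0.000000
  V(3,3) = exp(-r*dt) * [p*0.000000 + (1-p)*0.000000] = 0.000000; exercise = 0.000000; V(3,3) = max -> 0.000000
  V(2,0) = exp(-r*dt) * [p*46.112723 + (1-p)*12.819898] = 28.799111; exercise = 26.151459; V(2,0) = max -> 28.799111
  V(2,1) = exp(-r*dt) * [p*12.819898 + (1-p)*0.000000] = 6.284536; exercise = 0.000000; V(2,1) = max -> 6.284536
  V(2,2) = exp(-r*dt) * [p*0.000000 + (1-p)*0.000000] = 0.000000; exercise = 0.000000; V(2,2) = max -> 0.000000
  V(1,0) = exp(-r*dt) * [p*28.799111 + (1-p)*6.284536] = 17.154158; exercise = 11.241046; V(1,0) = max -> 17.154158
  V(1,1) = exp(-r*dt) * [p*6.284536 + (1-p)*0.000000] = 3.080788; exercise = 0.000000; V(1,1) = max -> 3.080788
  V(0,0) = exp(-r*dt) * [p*17.154158 + (1-p)*3.080788] = 9.897729; exercise = 0.000000; V(0,0) = max -> 9.897729


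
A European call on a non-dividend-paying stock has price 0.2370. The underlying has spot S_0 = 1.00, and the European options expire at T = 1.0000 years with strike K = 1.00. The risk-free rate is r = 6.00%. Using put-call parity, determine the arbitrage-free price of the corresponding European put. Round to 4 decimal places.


Answer: Put price = 0.1788

Derivation:
Put-call parity: C - P = S_0 * exp(-qT) - K * exp(-rT).
S_0 * exp(-qT) = 1.0000 * 1.00000000 = 1.00000000
K * exp(-rT) = 1.0000 * 0.94176453 = 0.94176453
P = C - S*exp(-qT) + K*exp(-rT)
P = 0.2370 - 1.00000000 + 0.94176453 = 0.1788


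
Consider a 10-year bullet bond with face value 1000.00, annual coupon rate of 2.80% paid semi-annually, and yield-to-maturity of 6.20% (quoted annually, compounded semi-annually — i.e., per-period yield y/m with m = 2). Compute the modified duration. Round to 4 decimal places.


Coupon per period c = face * coupon_rate / m = 14.000000
Periods per year m = 2; per-period yield y/m = 0.031000
Number of cashflows N = 20
Cashflows (t years, CF_t, discount factor 1/(1+y/m)^(m*t), PV):
  t = 0.5000: CF_t = 14.000000, DF = 0.969932, PV = 13.579049
  t = 1.0000: CF_t = 14.000000, DF = 0.940768, PV = 13.170756
  t = 1.5000: CF_t = 14.000000, DF = 0.912481, PV = 12.774739
  t = 2.0000: CF_t = 14.000000, DF = 0.885045, PV = 12.390630
  t = 2.5000: CF_t = 14.000000, DF = 0.858434, PV = 12.018069
  t = 3.0000: CF_t = 14.000000, DF = 0.832622, PV = 11.656711
  t = 3.5000: CF_t = 14.000000, DF = 0.807587, PV = 11.306219
  t = 4.0000: CF_t = 14.000000, DF = 0.783305, PV = 10.966264
  t = 4.5000: CF_t = 14.000000, DF = 0.759752, PV = 10.636532
  t = 5.0000: CF_t = 14.000000, DF = 0.736908, PV = 10.316714
  t = 5.5000: CF_t = 14.000000, DF = 0.714751, PV = 10.006512
  t = 6.0000: CF_t = 14.000000, DF = 0.693260, PV = 9.705637
  t = 6.5000: CF_t = 14.000000, DF = 0.672415, PV = 9.413809
  t = 7.0000: CF_t = 14.000000, DF = 0.652197, PV = 9.130756
  t = 7.5000: CF_t = 14.000000, DF = 0.632587, PV = 8.856213
  t = 8.0000: CF_t = 14.000000, DF = 0.613566, PV = 8.589925
  t = 8.5000: CF_t = 14.000000, DF = 0.595117, PV = 8.331644
  t = 9.0000: CF_t = 14.000000, DF = 0.577224, PV = 8.081129
  t = 9.5000: CF_t = 14.000000, DF = 0.559868, PV = 7.838147
  t = 10.0000: CF_t = 1014.000000, DF = 0.543034, PV = 550.636060
Price P = sum_t PV_t = 749.405517
First compute Macaulay numerator sum_t t * PV_t:
  t * PV_t at t = 0.5000: 6.789525
  t * PV_t at t = 1.0000: 13.170756
  t * PV_t at t = 1.5000: 19.162109
  t * PV_t at t = 2.0000: 24.781259
  t * PV_t at t = 2.5000: 30.045174
  t * PV_t at t = 3.0000: 34.970134
  t * PV_t at t = 3.5000: 39.571765
  t * PV_t at t = 4.0000: 43.865058
  t * PV_t at t = 4.5000: 47.864394
  t * PV_t at t = 5.0000: 51.583569
  t * PV_t at t = 5.5000: 55.035816
  t * PV_t at t = 6.0000: 58.233823
  t * PV_t at t = 6.5000: 61.189759
  t * PV_t at t = 7.0000: 63.915290
  t * PV_t at t = 7.5000: 66.421598
  t * PV_t at t = 8.0000: 68.719403
  t * PV_t at t = 8.5000: 70.818977
  t * PV_t at t = 9.0000: 72.730165
  t * PV_t at t = 9.5000: 74.462395
  t * PV_t at t = 10.0000: 5506.360604
Macaulay duration D = 6409.691571 / 749.405517 = 8.553035
Modified duration = D / (1 + y/m) = 8.553035 / (1 + 0.031000) = 8.295863

Answer: Modified duration = 8.2959


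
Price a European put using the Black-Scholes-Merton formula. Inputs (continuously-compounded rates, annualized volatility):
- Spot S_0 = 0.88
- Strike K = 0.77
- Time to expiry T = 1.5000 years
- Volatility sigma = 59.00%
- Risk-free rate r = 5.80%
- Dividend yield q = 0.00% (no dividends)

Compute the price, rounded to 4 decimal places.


Answer: Price = 0.1465

Derivation:
d1 = (ln(S/K) + (r - q + 0.5*sigma^2) * T) / (sigma * sqrt(T)) = 0.66649148
d2 = d1 - sigma * sqrt(T) = -0.05610799
exp(-rT) = 0.91667710; exp(-qT) = 1.00000000
P = K * exp(-rT) * N(-d2) - S_0 * exp(-qT) * N(-d1)
N(-d1) = 0.25254850; N(-d2) = 0.52237211
P = 0.7700 * 0.91667710 * 0.52237211 - 0.8800 * 1.00000000 * 0.25254850 = 0.1465


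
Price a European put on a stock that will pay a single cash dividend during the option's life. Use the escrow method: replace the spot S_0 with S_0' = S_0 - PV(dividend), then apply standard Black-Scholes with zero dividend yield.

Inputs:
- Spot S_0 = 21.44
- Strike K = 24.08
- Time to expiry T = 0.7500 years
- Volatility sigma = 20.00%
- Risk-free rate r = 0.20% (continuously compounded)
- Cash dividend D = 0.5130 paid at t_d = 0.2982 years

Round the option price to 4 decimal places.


PV(D) = D * exp(-r * t_d) = 0.5130 * 0.99940378 = 0.51269414
S_0' = S_0 - PV(D) = 21.4400 - 0.51269414 = 20.92730586
d1 = (ln(S_0'/K) + (r + sigma^2/2)*T) / (sigma*sqrt(T)) = -0.71491444
d2 = d1 - sigma*sqrt(T) = -0.88811952
exp(-rT) = 0.99850112
N(-d1) = 0.76266904; N(-d2) = 0.81276177
P = K * exp(-rT) * N(-d2) - S_0' * N(-d1) = 24.0800 * 0.99850112 * 0.81276177 - 20.92730586 * 0.76266904 = 3.5814

Answer: Price = 3.5814


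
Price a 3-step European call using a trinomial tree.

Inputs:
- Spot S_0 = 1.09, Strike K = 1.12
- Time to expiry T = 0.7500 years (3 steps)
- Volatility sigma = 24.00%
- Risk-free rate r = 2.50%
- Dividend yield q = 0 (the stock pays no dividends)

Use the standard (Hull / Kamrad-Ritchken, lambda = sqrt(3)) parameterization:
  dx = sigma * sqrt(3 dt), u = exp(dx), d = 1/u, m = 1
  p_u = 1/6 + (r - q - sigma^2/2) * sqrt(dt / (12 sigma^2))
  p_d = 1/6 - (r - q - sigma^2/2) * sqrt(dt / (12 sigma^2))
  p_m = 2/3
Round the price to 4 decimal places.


Answer: Price = V(0,0) = 0.0829

Derivation:
dt = T/N = 0.250000; dx = sigma*sqrt(3*dt) = 0.207846
u = exp(dx) = 1.231024; d = 1/u = 0.812332
p_u = 0.164381, p_m = 0.666667, p_d = 0.168952
Discount per step: exp(-r*dt) = 0.993769
Stock lattice S(k, j) with j the centered position index:
  k=0: S(0,+0) = 1.0900
  k=1: S(1,-1) = 0.8854; S(1,+0) = 1.0900; S(1,+1) = 1.3418
  k=2: S(2,-2) = 0.7193; S(2,-1) = 0.8854; S(2,+0) = 1.0900; S(2,+1) = 1.3418; S(2,+2) = 1.6518
  k=3: S(3,-3) = 0.5843; S(3,-2) = 0.7193; S(3,-1) = 0.8854; S(3,+0) = 1.0900; S(3,+1) = 1.3418; S(3,+2) = 1.6518; S(3,+3) = 2.0334
Terminal payoffs V(N, j) = max(S_T - K, 0):
  V(3,-3) = 0.000000; V(3,-2) = 0.000000; V(3,-1) = 0.000000; V(3,+0) = 0.000000; V(3,+1) = 0.221816; V(3,+2) = 0.531807; V(3,+3) = 0.913414
Backward induction: V(k, j) = exp(-r*dt) * [p_u * V(k+1, j+1) + p_m * V(k+1, j) + p_d * V(k+1, j-1)]
  V(2,-2) = exp(-r*dt) * [p_u*0.000000 + p_m*0.000000 + p_d*0.000000] = 0.000000
  V(2,-1) = exp(-r*dt) * [p_u*0.000000 + p_m*0.000000 + p_d*0.000000] = 0.000000
  V(2,+0) = exp(-r*dt) * [p_u*0.221816 + p_m*0.000000 + p_d*0.000000] = 0.036235
  V(2,+1) = exp(-r*dt) * [p_u*0.531807 + p_m*0.221816 + p_d*0.000000] = 0.233830
  V(2,+2) = exp(-r*dt) * [p_u*0.913414 + p_m*0.531807 + p_d*0.221816] = 0.538784
  V(1,-1) = exp(-r*dt) * [p_u*0.036235 + p_m*0.000000 + p_d*0.000000] = 0.005919
  V(1,+0) = exp(-r*dt) * [p_u*0.233830 + p_m*0.036235 + p_d*0.000000] = 0.062204
  V(1,+1) = exp(-r*dt) * [p_u*0.538784 + p_m*0.233830 + p_d*0.036235] = 0.249014
  V(0,+0) = exp(-r*dt) * [p_u*0.249014 + p_m*0.062204 + p_d*0.005919] = 0.082883


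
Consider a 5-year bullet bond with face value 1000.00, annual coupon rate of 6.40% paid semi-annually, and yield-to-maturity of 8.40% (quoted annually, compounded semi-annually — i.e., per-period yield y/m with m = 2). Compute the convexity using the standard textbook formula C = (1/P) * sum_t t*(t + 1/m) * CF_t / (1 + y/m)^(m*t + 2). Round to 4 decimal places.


Coupon per period c = face * coupon_rate / m = 32.000000
Periods per year m = 2; per-period yield y/m = 0.042000
Number of cashflows N = 10
Cashflows (t years, CF_t, discount factor 1/(1+y/m)^(m*t), PV):
  t = 0.5000: CF_t = 32.000000, DF = 0.959693, PV = 30.710173
  t = 1.0000: CF_t = 32.000000, DF = 0.921010, PV = 29.472335
  t = 1.5000: CF_t = 32.000000, DF = 0.883887, PV = 28.284390
  t = 2.0000: CF_t = 32.000000, DF = 0.848260, PV = 27.144328
  t = 2.5000: CF_t = 32.000000, DF = 0.814069, PV = 26.050219
  t = 3.0000: CF_t = 32.000000, DF = 0.781257, PV = 25.000210
  t = 3.5000: CF_t = 32.000000, DF = 0.749766, PV = 23.992524
  t = 4.0000: CF_t = 32.000000, DF = 0.719545, PV = 23.025455
  t = 4.5000: CF_t = 32.000000, DF = 0.690543, PV = 22.097366
  t = 5.0000: CF_t = 1032.000000, DF = 0.662709, PV = 683.915596
Price P = sum_t PV_t = 919.692598
Convexity numerator sum_t t*(t + 1/m) * CF_t / (1+y/m)^(m*t + 2):
  t = 0.5000: term = 14.142195
  t = 1.0000: term = 40.716493
  t = 1.5000: term = 78.150658
  t = 2.0000: term = 125.001052
  t = 2.5000: term = 179.943933
  t = 3.0000: term = 241.767281
  t = 3.5000: term = 309.363123
  t = 4.0000: term = 381.720333
  t = 4.5000: term = 457.917866
  t = 5.0000: term = 17322.068974
Convexity = (1/P) * sum = 19150.791907 / 919.692598 = 20.823036

Answer: Convexity = 20.8230


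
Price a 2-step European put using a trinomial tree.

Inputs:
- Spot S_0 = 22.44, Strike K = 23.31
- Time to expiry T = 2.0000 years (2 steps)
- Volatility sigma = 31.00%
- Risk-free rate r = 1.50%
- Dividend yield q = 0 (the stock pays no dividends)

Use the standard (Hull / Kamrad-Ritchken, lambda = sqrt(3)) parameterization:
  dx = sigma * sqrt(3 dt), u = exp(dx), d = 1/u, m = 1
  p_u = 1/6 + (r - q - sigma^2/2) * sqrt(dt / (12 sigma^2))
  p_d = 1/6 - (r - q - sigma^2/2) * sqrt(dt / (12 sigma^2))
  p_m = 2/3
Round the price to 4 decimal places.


Answer: Price = V(0,0) = 3.6164

Derivation:
dt = T/N = 1.000000; dx = sigma*sqrt(3*dt) = 0.536936
u = exp(dx) = 1.710757; d = 1/u = 0.584537
p_u = 0.135890, p_m = 0.666667, p_d = 0.197443
Discount per step: exp(-r*dt) = 0.985112
Stock lattice S(k, j) with j the centered position index:
  k=0: S(0,+0) = 22.4400
  k=1: S(1,-1) = 13.1170; S(1,+0) = 22.4400; S(1,+1) = 38.3894
  k=2: S(2,-2) = 7.6674; S(2,-1) = 13.1170; S(2,+0) = 22.4400; S(2,+1) = 38.3894; S(2,+2) = 65.6749
Terminal payoffs V(N, j) = max(K - S_T, 0):
  V(2,-2) = 15.642631; V(2,-1) = 10.192997; V(2,+0) = 0.870000; V(2,+1) = 0.000000; V(2,+2) = 0.000000
Backward induction: V(k, j) = exp(-r*dt) * [p_u * V(k+1, j+1) + p_m * V(k+1, j) + p_d * V(k+1, j-1)]
  V(1,-1) = exp(-r*dt) * [p_u*0.870000 + p_m*10.192997 + p_d*15.642631] = 9.853175
  V(1,+0) = exp(-r*dt) * [p_u*0.000000 + p_m*0.870000 + p_d*10.192997] = 2.553940
  V(1,+1) = exp(-r*dt) * [p_u*0.000000 + p_m*0.000000 + p_d*0.870000] = 0.169218
  V(0,+0) = exp(-r*dt) * [p_u*0.169218 + p_m*2.553940 + p_d*9.853175] = 3.616408


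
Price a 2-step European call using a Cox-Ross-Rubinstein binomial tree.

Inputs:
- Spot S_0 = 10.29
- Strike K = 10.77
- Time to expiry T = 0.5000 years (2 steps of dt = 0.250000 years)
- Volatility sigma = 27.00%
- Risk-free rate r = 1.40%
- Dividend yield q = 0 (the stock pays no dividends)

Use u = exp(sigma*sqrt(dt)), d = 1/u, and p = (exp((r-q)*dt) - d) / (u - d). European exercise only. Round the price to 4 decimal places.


dt = T/N = 0.250000
u = exp(sigma*sqrt(dt)) = 1.144537; d = 1/u = 0.873716
p = (exp((r-q)*dt) - d) / (u - d) = 0.479247
Discount per step: exp(-r*dt) = 0.996506
Stock lattice S(k, i) with i counting down-moves:
  k=0: S(0,0) = 10.2900
  k=1: S(1,0) = 11.7773; S(1,1) = 8.9905
  k=2: S(2,0) = 13.4795; S(2,1) = 10.2900; S(2,2) = 7.8552
Terminal payoffs V(N, i) = max(S_T - K, 0):
  V(2,0) = 2.709534; V(2,1) = 0.000000; V(2,2) = 0.000000
Backward induction: V(k, i) = exp(-r*dt) * [p * V(k+1, i) + (1-p) * V(k+1, i+1)].
  V(1,0) = exp(-r*dt) * [p*2.709534 + (1-p)*0.000000] = 1.294000
  V(1,1) = exp(-r*dt) * [p*0.000000 + (1-p)*0.000000] = 0.000000
  V(0,0) = exp(-r*dt) * [p*1.294000 + (1-p)*0.000000] = 0.617980

Answer: Price = V(0,0) = 0.6180


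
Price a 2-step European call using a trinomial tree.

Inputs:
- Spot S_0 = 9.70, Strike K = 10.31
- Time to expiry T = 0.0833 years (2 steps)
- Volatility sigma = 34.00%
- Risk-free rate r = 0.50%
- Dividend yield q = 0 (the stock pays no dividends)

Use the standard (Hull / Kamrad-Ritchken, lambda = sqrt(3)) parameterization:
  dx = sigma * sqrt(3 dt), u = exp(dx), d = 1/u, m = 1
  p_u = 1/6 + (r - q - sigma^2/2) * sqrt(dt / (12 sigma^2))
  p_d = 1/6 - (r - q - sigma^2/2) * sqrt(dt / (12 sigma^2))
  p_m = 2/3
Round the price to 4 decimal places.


Answer: Price = V(0,0) = 0.1822

Derivation:
dt = T/N = 0.041650; dx = sigma*sqrt(3*dt) = 0.120184
u = exp(dx) = 1.127704; d = 1/u = 0.886757
p_u = 0.157518, p_m = 0.666667, p_d = 0.175816
Discount per step: exp(-r*dt) = 0.999792
Stock lattice S(k, j) with j the centered position index:
  k=0: S(0,+0) = 9.7000
  k=1: S(1,-1) = 8.6015; S(1,+0) = 9.7000; S(1,+1) = 10.9387
  k=2: S(2,-2) = 7.6275; S(2,-1) = 8.6015; S(2,+0) = 9.7000; S(2,+1) = 10.9387; S(2,+2) = 12.3357
Terminal payoffs V(N, j) = max(S_T - K, 0):
  V(2,-2) = 0.000000; V(2,-1) = 0.000000; V(2,+0) = 0.000000; V(2,+1) = 0.628733; V(2,+2) = 2.025658
Backward induction: V(k, j) = exp(-r*dt) * [p_u * V(k+1, j+1) + p_m * V(k+1, j) + p_d * V(k+1, j-1)]
  V(1,-1) = exp(-r*dt) * [p_u*0.000000 + p_m*0.000000 + p_d*0.000000] = 0.000000
  V(1,+0) = exp(-r*dt) * [p_u*0.628733 + p_m*0.000000 + p_d*0.000000] = 0.099016
  V(1,+1) = exp(-r*dt) * [p_u*2.025658 + p_m*0.628733 + p_d*0.000000] = 0.738079
  V(0,+0) = exp(-r*dt) * [p_u*0.738079 + p_m*0.099016 + p_d*0.000000] = 0.182233


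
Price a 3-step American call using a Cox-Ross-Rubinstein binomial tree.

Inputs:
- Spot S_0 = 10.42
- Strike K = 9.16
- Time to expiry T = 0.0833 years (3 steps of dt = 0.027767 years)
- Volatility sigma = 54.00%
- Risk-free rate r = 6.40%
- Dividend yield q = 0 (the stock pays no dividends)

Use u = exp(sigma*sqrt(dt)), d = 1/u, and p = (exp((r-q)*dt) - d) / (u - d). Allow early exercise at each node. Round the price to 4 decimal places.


Answer: Price = V(0,0) = 1.4702

Derivation:
dt = T/N = 0.027767
u = exp(sigma*sqrt(dt)) = 1.094155; d = 1/u = 0.913948
p = (exp((r-q)*dt) - d) / (u - d) = 0.487390
Discount per step: exp(-r*dt) = 0.998225
Stock lattice S(k, i) with i counting down-moves:
  k=0: S(0,0) = 10.4200
  k=1: S(1,0) = 11.4011; S(1,1) = 9.5233
  k=2: S(2,0) = 12.4746; S(2,1) = 10.4200; S(2,2) = 8.7038
  k=3: S(3,0) = 13.6491; S(3,1) = 11.4011; S(3,2) = 9.5233; S(3,3) = 7.9548
Terminal payoffs V(N, i) = max(S_T - K, 0):
  V(3,0) = 4.489092; V(3,1) = 2.241091; V(3,2) = 0.363334; V(3,3) = 0.000000
Backward induction: V(k, i) = exp(-r*dt) * [p * V(k+1, i) + (1-p) * V(k+1, i+1)]; then take max(V_cont, immediate exercise) for American.
  V(2,0) = exp(-r*dt) * [p*4.489092 + (1-p)*2.241091] = 3.330819; exercise = 3.314556; V(2,0) = max -> 3.330819
  V(2,1) = exp(-r*dt) * [p*2.241091 + (1-p)*0.363334] = 1.276263; exercise = 1.260000; V(2,1) = max -> 1.276263
  V(2,2) = exp(-r*dt) * [p*0.363334 + (1-p)*0.000000] = 0.176771; exercise = 0.000000; V(2,2) = max -> 0.176771
  V(1,0) = exp(-r*dt) * [p*3.330819 + (1-p)*1.276263] = 2.273589; exercise = 2.241091; V(1,0) = max -> 2.273589
  V(1,1) = exp(-r*dt) * [p*1.276263 + (1-p)*0.176771] = 0.711387; exercise = 0.363334; V(1,1) = max -> 0.711387
  V(0,0) = exp(-r*dt) * [p*2.273589 + (1-p)*0.711387] = 1.470173; exercise = 1.260000; V(0,0) = max -> 1.470173


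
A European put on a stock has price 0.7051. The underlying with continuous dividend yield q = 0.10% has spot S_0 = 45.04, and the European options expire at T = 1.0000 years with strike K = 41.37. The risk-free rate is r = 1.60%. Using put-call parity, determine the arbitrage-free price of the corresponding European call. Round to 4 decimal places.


Answer: Call price = 4.9867

Derivation:
Put-call parity: C - P = S_0 * exp(-qT) - K * exp(-rT).
S_0 * exp(-qT) = 45.0400 * 0.99900050 = 44.99498251
K * exp(-rT) = 41.3700 * 0.98412732 = 40.71334723
C = P + S*exp(-qT) - K*exp(-rT)
C = 0.7051 + 44.99498251 - 40.71334723 = 4.9867


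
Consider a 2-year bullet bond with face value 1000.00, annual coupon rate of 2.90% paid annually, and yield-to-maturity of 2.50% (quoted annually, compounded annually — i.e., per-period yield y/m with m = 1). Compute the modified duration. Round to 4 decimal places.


Coupon per period c = face * coupon_rate / m = 29.000000
Periods per year m = 1; per-period yield y/m = 0.025000
Number of cashflows N = 2
Cashflows (t years, CF_t, discount factor 1/(1+y/m)^(m*t), PV):
  t = 1.0000: CF_t = 29.000000, DF = 0.975610, PV = 28.292683
  t = 2.0000: CF_t = 1029.000000, DF = 0.951814, PV = 979.417014
Price P = sum_t PV_t = 1007.709697
First compute Macaulay numerator sum_t t * PV_t:
  t * PV_t at t = 1.0000: 28.292683
  t * PV_t at t = 2.0000: 1958.834027
Macaulay duration D = 1987.126710 / 1007.709697 = 1.971924
Modified duration = D / (1 + y/m) = 1.971924 / (1 + 0.025000) = 1.923828

Answer: Modified duration = 1.9238


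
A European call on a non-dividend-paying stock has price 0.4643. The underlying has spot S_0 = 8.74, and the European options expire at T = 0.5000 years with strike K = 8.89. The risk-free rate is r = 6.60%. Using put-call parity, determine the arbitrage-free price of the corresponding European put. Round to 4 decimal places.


Put-call parity: C - P = S_0 * exp(-qT) - K * exp(-rT).
S_0 * exp(-qT) = 8.7400 * 1.00000000 = 8.74000000
K * exp(-rT) = 8.8900 * 0.96753856 = 8.60141779
P = C - S*exp(-qT) + K*exp(-rT)
P = 0.4643 - 8.74000000 + 8.60141779 = 0.3257

Answer: Put price = 0.3257


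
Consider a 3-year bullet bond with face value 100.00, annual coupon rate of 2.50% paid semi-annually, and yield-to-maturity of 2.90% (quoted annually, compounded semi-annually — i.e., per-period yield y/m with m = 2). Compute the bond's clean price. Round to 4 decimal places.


Coupon per period c = face * coupon_rate / m = 1.250000
Periods per year m = 2; per-period yield y/m = 0.014500
Number of cashflows N = 6
Cashflows (t years, CF_t, discount factor 1/(1+y/m)^(m*t), PV):
  t = 0.5000: CF_t = 1.250000, DF = 0.985707, PV = 1.232134
  t = 1.0000: CF_t = 1.250000, DF = 0.971619, PV = 1.214523
  t = 1.5000: CF_t = 1.250000, DF = 0.957732, PV = 1.197165
  t = 2.0000: CF_t = 1.250000, DF = 0.944043, PV = 1.180054
  t = 2.5000: CF_t = 1.250000, DF = 0.930550, PV = 1.163188
  t = 3.0000: CF_t = 101.250000, DF = 0.917250, PV = 92.871556
Price P = sum_t PV_t = 98.858620

Answer: Price = 98.8586


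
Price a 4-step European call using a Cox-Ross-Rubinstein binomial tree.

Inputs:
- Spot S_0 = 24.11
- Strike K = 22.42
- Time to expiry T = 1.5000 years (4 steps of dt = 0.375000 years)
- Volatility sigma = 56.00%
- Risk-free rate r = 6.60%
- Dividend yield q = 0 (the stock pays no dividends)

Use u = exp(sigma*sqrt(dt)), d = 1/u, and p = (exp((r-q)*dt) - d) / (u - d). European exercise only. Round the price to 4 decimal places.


dt = T/N = 0.375000
u = exp(sigma*sqrt(dt)) = 1.409068; d = 1/u = 0.709689
p = (exp((r-q)*dt) - d) / (u - d) = 0.450928
Discount per step: exp(-r*dt) = 0.975554
Stock lattice S(k, i) with i counting down-moves:
  k=0: S(0,0) = 24.1100
  k=1: S(1,0) = 33.9726; S(1,1) = 17.1106
  k=2: S(2,0) = 47.8698; S(2,1) = 24.1100; S(2,2) = 12.1432
  k=3: S(3,0) = 67.4517; S(3,1) = 33.9726; S(3,2) = 17.1106; S(3,3) = 8.6179
  k=4: S(4,0) = 95.0441; S(4,1) = 47.8698; S(4,2) = 24.1100; S(4,3) = 12.1432; S(4,4) = 6.1160
Terminal payoffs V(N, i) = max(S_T - K, 0):
  V(4,0) = 72.624096; V(4,1) = 25.449752; V(4,2) = 1.690000; V(4,3) = 0.000000; V(4,4) = 0.000000
Backward induction: V(k, i) = exp(-r*dt) * [p * V(k+1, i) + (1-p) * V(k+1, i+1)].
  V(3,0) = exp(-r*dt) * [p*72.624096 + (1-p)*25.449752] = 45.579825
  V(3,1) = exp(-r*dt) * [p*25.449752 + (1-p)*1.690000] = 12.100716
  V(3,2) = exp(-r*dt) * [p*1.690000 + (1-p)*0.000000] = 0.743439
  V(3,3) = exp(-r*dt) * [p*0.000000 + (1-p)*0.000000] = 0.000000
  V(2,0) = exp(-r*dt) * [p*45.579825 + (1-p)*12.100716] = 26.532522
  V(2,1) = exp(-r*dt) * [p*12.100716 + (1-p)*0.743439] = 5.721386
  V(2,2) = exp(-r*dt) * [p*0.743439 + (1-p)*0.000000] = 0.327043
  V(1,0) = exp(-r*dt) * [p*26.532522 + (1-p)*5.721386] = 14.736440
  V(1,1) = exp(-r*dt) * [p*5.721386 + (1-p)*0.327043] = 2.692046
  V(0,0) = exp(-r*dt) * [p*14.736440 + (1-p)*2.692046] = 7.924623

Answer: Price = V(0,0) = 7.9246


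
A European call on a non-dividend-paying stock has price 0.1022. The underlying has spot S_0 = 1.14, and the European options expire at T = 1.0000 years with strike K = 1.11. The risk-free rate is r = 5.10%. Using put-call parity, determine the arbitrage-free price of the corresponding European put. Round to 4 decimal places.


Answer: Put price = 0.0170

Derivation:
Put-call parity: C - P = S_0 * exp(-qT) - K * exp(-rT).
S_0 * exp(-qT) = 1.1400 * 1.00000000 = 1.14000000
K * exp(-rT) = 1.1100 * 0.95027867 = 1.05480932
P = C - S*exp(-qT) + K*exp(-rT)
P = 0.1022 - 1.14000000 + 1.05480932 = 0.0170


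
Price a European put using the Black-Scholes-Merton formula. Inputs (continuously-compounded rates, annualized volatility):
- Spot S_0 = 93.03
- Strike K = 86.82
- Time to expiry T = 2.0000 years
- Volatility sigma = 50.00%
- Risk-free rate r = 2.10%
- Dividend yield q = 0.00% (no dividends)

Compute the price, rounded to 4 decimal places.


Answer: Price = 19.7521

Derivation:
d1 = (ln(S/K) + (r - q + 0.5*sigma^2) * T) / (sigma * sqrt(T)) = 0.51065132
d2 = d1 - sigma * sqrt(T) = -0.19645546
exp(-rT) = 0.95886978; exp(-qT) = 1.00000000
P = K * exp(-rT) * N(-d2) - S_0 * exp(-qT) * N(-d1)
N(-d1) = 0.30479762; N(-d2) = 0.57787315
P = 86.8200 * 0.95886978 * 0.57787315 - 93.0300 * 1.00000000 * 0.30479762 = 19.7521


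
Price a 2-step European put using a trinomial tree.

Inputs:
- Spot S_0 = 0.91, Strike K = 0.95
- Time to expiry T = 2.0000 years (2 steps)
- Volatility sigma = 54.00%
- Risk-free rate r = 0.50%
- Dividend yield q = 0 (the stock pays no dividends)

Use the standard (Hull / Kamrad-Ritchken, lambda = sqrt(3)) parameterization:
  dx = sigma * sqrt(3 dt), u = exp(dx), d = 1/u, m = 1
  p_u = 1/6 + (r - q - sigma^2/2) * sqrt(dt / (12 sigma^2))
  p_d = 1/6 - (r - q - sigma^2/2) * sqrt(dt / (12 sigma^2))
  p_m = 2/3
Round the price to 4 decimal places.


dt = T/N = 1.000000; dx = sigma*sqrt(3*dt) = 0.935307
u = exp(dx) = 2.547997; d = 1/u = 0.392465
p_u = 0.091397, p_m = 0.666667, p_d = 0.241936
Discount per step: exp(-r*dt) = 0.995012
Stock lattice S(k, j) with j the centered position index:
  k=0: S(0,+0) = 0.9100
  k=1: S(1,-1) = 0.3571; S(1,+0) = 0.9100; S(1,+1) = 2.3187
  k=2: S(2,-2) = 0.1402; S(2,-1) = 0.3571; S(2,+0) = 0.9100; S(2,+1) = 2.3187; S(2,+2) = 5.9080
Terminal payoffs V(N, j) = max(K - S_T, 0):
  V(2,-2) = 0.809834; V(2,-1) = 0.592857; V(2,+0) = 0.040000; V(2,+1) = 0.000000; V(2,+2) = 0.000000
Backward induction: V(k, j) = exp(-r*dt) * [p_u * V(k+1, j+1) + p_m * V(k+1, j) + p_d * V(k+1, j-1)]
  V(1,-1) = exp(-r*dt) * [p_u*0.040000 + p_m*0.592857 + p_d*0.809834] = 0.591855
  V(1,+0) = exp(-r*dt) * [p_u*0.000000 + p_m*0.040000 + p_d*0.592857] = 0.169252
  V(1,+1) = exp(-r*dt) * [p_u*0.000000 + p_m*0.000000 + p_d*0.040000] = 0.009629
  V(0,+0) = exp(-r*dt) * [p_u*0.009629 + p_m*0.169252 + p_d*0.591855] = 0.255624

Answer: Price = V(0,0) = 0.2556


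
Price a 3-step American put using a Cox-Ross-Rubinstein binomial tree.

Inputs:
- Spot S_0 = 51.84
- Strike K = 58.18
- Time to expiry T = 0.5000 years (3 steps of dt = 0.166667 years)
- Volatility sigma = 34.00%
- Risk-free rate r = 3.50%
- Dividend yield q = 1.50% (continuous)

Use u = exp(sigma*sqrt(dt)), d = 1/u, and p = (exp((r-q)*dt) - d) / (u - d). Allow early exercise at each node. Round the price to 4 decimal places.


Answer: Price = V(0,0) = 8.4587

Derivation:
dt = T/N = 0.166667
u = exp(sigma*sqrt(dt)) = 1.148899; d = 1/u = 0.870398
p = (exp((r-q)*dt) - d) / (u - d) = 0.477343
Discount per step: exp(-r*dt) = 0.994184
Stock lattice S(k, i) with i counting down-moves:
  k=0: S(0,0) = 51.8400
  k=1: S(1,0) = 59.5589; S(1,1) = 45.1214
  k=2: S(2,0) = 68.4272; S(2,1) = 51.8400; S(2,2) = 39.2736
  k=3: S(3,0) = 78.6160; S(3,1) = 59.5589; S(3,2) = 45.1214; S(3,3) = 34.1837
Terminal payoffs V(N, i) = max(K - S_T, 0):
  V(3,0) = 0.000000; V(3,1) = 0.000000; V(3,2) = 13.058555; V(3,3) = 23.996304
Backward induction: V(k, i) = exp(-r*dt) * [p * V(k+1, i) + (1-p) * V(k+1, i+1)]; then take max(V_cont, immediate exercise) for American.
  V(2,0) = exp(-r*dt) * [p*0.000000 + (1-p)*0.000000] = 0.000000; exercise = 0.000000; V(2,0) = max -> 0.000000
  V(2,1) = exp(-r*dt) * [p*0.000000 + (1-p)*13.058555] = 6.785444; exercise = 6.340000; V(2,1) = max -> 6.785444
  V(2,2) = exp(-r*dt) * [p*13.058555 + (1-p)*23.996304] = 18.666039; exercise = 18.906373; V(2,2) = max -> 18.906373
  V(1,0) = exp(-r*dt) * [p*0.000000 + (1-p)*6.785444] = 3.525830; exercise = 0.000000; V(1,0) = max -> 3.525830
  V(1,1) = exp(-r*dt) * [p*6.785444 + (1-p)*18.906373] = 13.044215; exercise = 13.058555; V(1,1) = max -> 13.058555
  V(0,0) = exp(-r*dt) * [p*3.525830 + (1-p)*13.058555] = 8.458686; exercise = 6.340000; V(0,0) = max -> 8.458686


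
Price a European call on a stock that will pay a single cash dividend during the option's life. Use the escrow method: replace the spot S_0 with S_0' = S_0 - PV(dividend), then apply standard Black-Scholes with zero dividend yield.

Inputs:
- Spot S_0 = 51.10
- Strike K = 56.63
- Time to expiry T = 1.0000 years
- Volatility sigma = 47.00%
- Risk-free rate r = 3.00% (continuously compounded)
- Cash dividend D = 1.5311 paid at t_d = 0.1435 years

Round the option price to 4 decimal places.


Answer: Price = 7.2481

Derivation:
PV(D) = D * exp(-r * t_d) = 1.5311 * 0.99570425 = 1.52452278
S_0' = S_0 - PV(D) = 51.1000 - 1.52452278 = 49.57547722
d1 = (ln(S_0'/K) + (r + sigma^2/2)*T) / (sigma*sqrt(T)) = 0.01576047
d2 = d1 - sigma*sqrt(T) = -0.45423953
exp(-rT) = 0.97044553
N(d1) = 0.50628726; N(d2) = 0.32482822
C = S_0' * N(d1) - K * exp(-rT) * N(d2) = 49.57547722 * 0.50628726 - 56.6300 * 0.97044553 * 0.32482822 = 7.2481


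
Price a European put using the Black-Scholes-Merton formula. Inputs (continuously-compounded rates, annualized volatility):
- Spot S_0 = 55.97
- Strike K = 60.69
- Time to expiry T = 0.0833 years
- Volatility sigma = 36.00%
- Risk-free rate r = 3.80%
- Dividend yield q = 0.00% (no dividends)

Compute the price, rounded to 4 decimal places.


d1 = (ln(S/K) + (r - q + 0.5*sigma^2) * T) / (sigma * sqrt(T)) = -0.69680742
d2 = d1 - sigma * sqrt(T) = -0.80070968
exp(-rT) = 0.99683960; exp(-qT) = 1.00000000
P = K * exp(-rT) * N(-d2) - S_0 * exp(-qT) * N(-d1)
N(-d1) = 0.75703834; N(-d2) = 0.78835013
P = 60.6900 * 0.99683960 * 0.78835013 - 55.9700 * 1.00000000 * 0.75703834 = 5.3223

Answer: Price = 5.3223


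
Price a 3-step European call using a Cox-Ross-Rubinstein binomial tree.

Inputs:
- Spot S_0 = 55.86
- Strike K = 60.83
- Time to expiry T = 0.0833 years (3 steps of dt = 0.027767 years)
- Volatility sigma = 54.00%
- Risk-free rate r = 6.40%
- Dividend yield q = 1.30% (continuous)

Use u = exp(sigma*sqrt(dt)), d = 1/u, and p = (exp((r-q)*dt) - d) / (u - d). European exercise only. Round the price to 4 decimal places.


Answer: Price = V(0,0) = 1.5084

Derivation:
dt = T/N = 0.027767
u = exp(sigma*sqrt(dt)) = 1.094155; d = 1/u = 0.913948
p = (exp((r-q)*dt) - d) / (u - d) = 0.485383
Discount per step: exp(-r*dt) = 0.998225
Stock lattice S(k, i) with i counting down-moves:
  k=0: S(0,0) = 55.8600
  k=1: S(1,0) = 61.1195; S(1,1) = 51.0531
  k=2: S(2,0) = 66.8742; S(2,1) = 55.8600; S(2,2) = 46.6599
  k=3: S(3,0) = 73.1707; S(3,1) = 61.1195; S(3,2) = 51.0531; S(3,3) = 42.6447
Terminal payoffs V(N, i) = max(S_T - K, 0):
  V(3,0) = 12.340663; V(3,1) = 0.289475; V(3,2) = 0.000000; V(3,3) = 0.000000
Backward induction: V(k, i) = exp(-r*dt) * [p * V(k+1, i) + (1-p) * V(k+1, i+1)].
  V(2,0) = exp(-r*dt) * [p*12.340663 + (1-p)*0.289475] = 6.128022
  V(2,1) = exp(-r*dt) * [p*0.289475 + (1-p)*0.000000] = 0.140257
  V(2,2) = exp(-r*dt) * [p*0.000000 + (1-p)*0.000000] = 0.000000
  V(1,0) = exp(-r*dt) * [p*6.128022 + (1-p)*0.140257] = 3.041210
  V(1,1) = exp(-r*dt) * [p*0.140257 + (1-p)*0.000000] = 0.067958
  V(0,0) = exp(-r*dt) * [p*3.041210 + (1-p)*0.067958] = 1.508442


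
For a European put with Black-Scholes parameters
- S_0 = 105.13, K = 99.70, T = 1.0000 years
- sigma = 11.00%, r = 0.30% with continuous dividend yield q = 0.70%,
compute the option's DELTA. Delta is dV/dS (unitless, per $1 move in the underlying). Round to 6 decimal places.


d1 = 0.5007454784; d2 = 0.3907454784
phi(d1) = 0.3519340249; exp(-qT) = 0.9930244429; exp(-rT) = 0.9970044955
N(-d1) = 0.3082751306
Delta = -exp(-qT) * N(-d1) = -0.9930244429 * 0.3082751306 = -0.306125

Answer: Delta = -0.306125


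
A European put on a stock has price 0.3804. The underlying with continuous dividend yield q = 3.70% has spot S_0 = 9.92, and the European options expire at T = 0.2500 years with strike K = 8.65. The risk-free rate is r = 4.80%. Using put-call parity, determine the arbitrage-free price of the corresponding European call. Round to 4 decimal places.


Answer: Call price = 1.6622

Derivation:
Put-call parity: C - P = S_0 * exp(-qT) - K * exp(-rT).
S_0 * exp(-qT) = 9.9200 * 0.99079265 = 9.82866308
K * exp(-rT) = 8.6500 * 0.98807171 = 8.54682032
C = P + S*exp(-qT) - K*exp(-rT)
C = 0.3804 + 9.82866308 - 8.54682032 = 1.6622


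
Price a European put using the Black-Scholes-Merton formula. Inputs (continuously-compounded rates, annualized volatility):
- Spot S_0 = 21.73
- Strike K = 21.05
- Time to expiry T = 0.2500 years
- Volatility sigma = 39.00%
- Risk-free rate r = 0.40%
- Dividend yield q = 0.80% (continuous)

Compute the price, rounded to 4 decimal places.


Answer: Price = 1.3506

Derivation:
d1 = (ln(S/K) + (r - q + 0.5*sigma^2) * T) / (sigma * sqrt(T)) = 0.25541402
d2 = d1 - sigma * sqrt(T) = 0.06041402
exp(-rT) = 0.99900050; exp(-qT) = 0.99800200
P = K * exp(-rT) * N(-d2) - S_0 * exp(-qT) * N(-d1)
N(-d1) = 0.39920167; N(-d2) = 0.47591295
P = 21.0500 * 0.99900050 * 0.47591295 - 21.7300 * 0.99800200 * 0.39920167 = 1.3506


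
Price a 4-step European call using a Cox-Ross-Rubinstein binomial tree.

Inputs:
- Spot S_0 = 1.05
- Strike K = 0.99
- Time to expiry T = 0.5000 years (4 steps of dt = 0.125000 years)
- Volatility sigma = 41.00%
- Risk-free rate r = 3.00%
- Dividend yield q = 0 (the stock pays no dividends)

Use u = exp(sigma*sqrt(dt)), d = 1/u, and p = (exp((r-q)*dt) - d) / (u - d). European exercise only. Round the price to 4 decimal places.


Answer: Price = V(0,0) = 0.1594

Derivation:
dt = T/N = 0.125000
u = exp(sigma*sqrt(dt)) = 1.155990; d = 1/u = 0.865060
p = (exp((r-q)*dt) - d) / (u - d) = 0.476738
Discount per step: exp(-r*dt) = 0.996257
Stock lattice S(k, i) with i counting down-moves:
  k=0: S(0,0) = 1.0500
  k=1: S(1,0) = 1.2138; S(1,1) = 0.9083
  k=2: S(2,0) = 1.4031; S(2,1) = 1.0500; S(2,2) = 0.7857
  k=3: S(3,0) = 1.6220; S(3,1) = 1.2138; S(3,2) = 0.9083; S(3,3) = 0.6797
  k=4: S(4,0) = 1.8750; S(4,1) = 1.4031; S(4,2) = 1.0500; S(4,3) = 0.7857; S(4,4) = 0.5880
Terminal payoffs V(N, i) = max(S_T - K, 0):
  V(4,0) = 0.885017; V(4,1) = 0.413128; V(4,2) = 0.060000; V(4,3) = 0.000000; V(4,4) = 0.000000
Backward induction: V(k, i) = exp(-r*dt) * [p * V(k+1, i) + (1-p) * V(k+1, i+1)].
  V(3,0) = exp(-r*dt) * [p*0.885017 + (1-p)*0.413128] = 0.635707
  V(3,1) = exp(-r*dt) * [p*0.413128 + (1-p)*0.060000] = 0.227495
  V(3,2) = exp(-r*dt) * [p*0.060000 + (1-p)*0.000000] = 0.028497
  V(3,3) = exp(-r*dt) * [p*0.000000 + (1-p)*0.000000] = 0.000000
  V(2,0) = exp(-r*dt) * [p*0.635707 + (1-p)*0.227495] = 0.420525
  V(2,1) = exp(-r*dt) * [p*0.227495 + (1-p)*0.028497] = 0.122905
  V(2,2) = exp(-r*dt) * [p*0.028497 + (1-p)*0.000000] = 0.013535
  V(1,0) = exp(-r*dt) * [p*0.420525 + (1-p)*0.122905] = 0.263801
  V(1,1) = exp(-r*dt) * [p*0.122905 + (1-p)*0.013535] = 0.065430
  V(0,0) = exp(-r*dt) * [p*0.263801 + (1-p)*0.065430] = 0.159402


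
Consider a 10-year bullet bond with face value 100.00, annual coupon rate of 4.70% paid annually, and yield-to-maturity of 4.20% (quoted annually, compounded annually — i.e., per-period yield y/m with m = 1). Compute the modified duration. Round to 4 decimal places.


Coupon per period c = face * coupon_rate / m = 4.700000
Periods per year m = 1; per-period yield y/m = 0.042000
Number of cashflows N = 10
Cashflows (t years, CF_t, discount factor 1/(1+y/m)^(m*t), PV):
  t = 1.0000: CF_t = 4.700000, DF = 0.959693, PV = 4.510557
  t = 2.0000: CF_t = 4.700000, DF = 0.921010, PV = 4.328749
  t = 3.0000: CF_t = 4.700000, DF = 0.883887, PV = 4.154270
  t = 4.0000: CF_t = 4.700000, DF = 0.848260, PV = 3.986823
  t = 5.0000: CF_t = 4.700000, DF = 0.814069, PV = 3.826126
  t = 6.0000: CF_t = 4.700000, DF = 0.781257, PV = 3.671906
  t = 7.0000: CF_t = 4.700000, DF = 0.749766, PV = 3.523902
  t = 8.0000: CF_t = 4.700000, DF = 0.719545, PV = 3.381864
  t = 9.0000: CF_t = 4.700000, DF = 0.690543, PV = 3.245551
  t = 10.0000: CF_t = 104.700000, DF = 0.662709, PV = 69.385623
Price P = sum_t PV_t = 104.015370
First compute Macaulay numerator sum_t t * PV_t:
  t * PV_t at t = 1.0000: 4.510557
  t * PV_t at t = 2.0000: 8.657498
  t * PV_t at t = 3.0000: 12.462809
  t * PV_t at t = 4.0000: 15.947293
  t * PV_t at t = 5.0000: 19.130630
  t * PV_t at t = 6.0000: 22.031435
  t * PV_t at t = 7.0000: 24.667314
  t * PV_t at t = 8.0000: 27.054910
  t * PV_t at t = 9.0000: 29.209956
  t * PV_t at t = 10.0000: 693.856230
Macaulay duration D = 857.528632 / 104.015370 = 8.244249
Modified duration = D / (1 + y/m) = 8.244249 / (1 + 0.042000) = 7.911947

Answer: Modified duration = 7.9119


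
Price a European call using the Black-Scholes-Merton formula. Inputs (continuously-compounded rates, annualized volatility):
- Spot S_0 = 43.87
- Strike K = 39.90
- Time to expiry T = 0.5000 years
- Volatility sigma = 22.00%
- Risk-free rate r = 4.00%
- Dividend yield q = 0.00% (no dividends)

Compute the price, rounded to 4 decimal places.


Answer: Price = 5.6210

Derivation:
d1 = (ln(S/K) + (r - q + 0.5*sigma^2) * T) / (sigma * sqrt(T)) = 0.81609374
d2 = d1 - sigma * sqrt(T) = 0.66053024
exp(-rT) = 0.98019867; exp(-qT) = 1.00000000
C = S_0 * exp(-qT) * N(d1) - K * exp(-rT) * N(d2)
N(d1) = 0.79277674; N(d2) = 0.74554319
C = 43.8700 * 1.00000000 * 0.79277674 - 39.9000 * 0.98019867 * 0.74554319 = 5.6210


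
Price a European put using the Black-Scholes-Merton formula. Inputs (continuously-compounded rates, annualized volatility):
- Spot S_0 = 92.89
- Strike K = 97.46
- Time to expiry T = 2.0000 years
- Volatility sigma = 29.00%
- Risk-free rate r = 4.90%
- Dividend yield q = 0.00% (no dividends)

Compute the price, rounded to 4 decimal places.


d1 = (ln(S/K) + (r - q + 0.5*sigma^2) * T) / (sigma * sqrt(T)) = 0.32691244
d2 = d1 - sigma * sqrt(T) = -0.08320950
exp(-rT) = 0.90664890; exp(-qT) = 1.00000000
P = K * exp(-rT) * N(-d2) - S_0 * exp(-qT) * N(-d1)
N(-d1) = 0.37186706; N(-d2) = 0.53315752
P = 97.4600 * 0.90664890 * 0.53315752 - 92.8900 * 1.00000000 * 0.37186706 = 12.5681

Answer: Price = 12.5681


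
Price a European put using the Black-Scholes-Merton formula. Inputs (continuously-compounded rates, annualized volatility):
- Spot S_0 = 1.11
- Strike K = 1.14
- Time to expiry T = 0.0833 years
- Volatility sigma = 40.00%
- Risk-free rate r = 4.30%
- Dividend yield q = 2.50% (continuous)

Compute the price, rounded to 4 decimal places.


d1 = (ln(S/K) + (r - q + 0.5*sigma^2) * T) / (sigma * sqrt(T)) = -0.16028874
d2 = d1 - sigma * sqrt(T) = -0.27573570
exp(-rT) = 0.99642451; exp(-qT) = 0.99791967
P = K * exp(-rT) * N(-d2) - S_0 * exp(-qT) * N(-d1)
N(-d1) = 0.56367318; N(-d2) = 0.60862446
P = 1.1400 * 0.99642451 * 0.60862446 - 1.1100 * 0.99791967 * 0.56367318 = 0.0670

Answer: Price = 0.0670


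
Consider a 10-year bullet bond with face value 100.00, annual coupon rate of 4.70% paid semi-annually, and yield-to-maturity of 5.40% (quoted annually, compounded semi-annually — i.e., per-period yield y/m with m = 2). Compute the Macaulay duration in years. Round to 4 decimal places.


Coupon per period c = face * coupon_rate / m = 2.350000
Periods per year m = 2; per-period yield y/m = 0.027000
Number of cashflows N = 20
Cashflows (t years, CF_t, discount factor 1/(1+y/m)^(m*t), PV):
  t = 0.5000: CF_t = 2.350000, DF = 0.973710, PV = 2.288218
  t = 1.0000: CF_t = 2.350000, DF = 0.948111, PV = 2.228060
  t = 1.5000: CF_t = 2.350000, DF = 0.923185, PV = 2.169484
  t = 2.0000: CF_t = 2.350000, DF = 0.898914, PV = 2.112448
  t = 2.5000: CF_t = 2.350000, DF = 0.875282, PV = 2.056912
  t = 3.0000: CF_t = 2.350000, DF = 0.852270, PV = 2.002835
  t = 3.5000: CF_t = 2.350000, DF = 0.829864, PV = 1.950180
  t = 4.0000: CF_t = 2.350000, DF = 0.808047, PV = 1.898910
  t = 4.5000: CF_t = 2.350000, DF = 0.786803, PV = 1.848987
  t = 5.0000: CF_t = 2.350000, DF = 0.766118, PV = 1.800377
  t = 5.5000: CF_t = 2.350000, DF = 0.745976, PV = 1.753045
  t = 6.0000: CF_t = 2.350000, DF = 0.726365, PV = 1.706957
  t = 6.5000: CF_t = 2.350000, DF = 0.707268, PV = 1.662081
  t = 7.0000: CF_t = 2.350000, DF = 0.688674, PV = 1.618384
  t = 7.5000: CF_t = 2.350000, DF = 0.670569, PV = 1.575837
  t = 8.0000: CF_t = 2.350000, DF = 0.652939, PV = 1.534408
  t = 8.5000: CF_t = 2.350000, DF = 0.635774, PV = 1.494068
  t = 9.0000: CF_t = 2.350000, DF = 0.619059, PV = 1.454789
  t = 9.5000: CF_t = 2.350000, DF = 0.602784, PV = 1.416542
  t = 10.0000: CF_t = 102.350000, DF = 0.586937, PV = 60.072952
Price P = sum_t PV_t = 94.645473
Macaulay numerator sum_t t * PV_t:
  t * PV_t at t = 0.5000: 1.144109
  t * PV_t at t = 1.0000: 2.228060
  t * PV_t at t = 1.5000: 3.254227
  t * PV_t at t = 2.0000: 4.224897
  t * PV_t at t = 2.5000: 5.142279
  t * PV_t at t = 3.0000: 6.008505
  t * PV_t at t = 3.5000: 6.825631
  t * PV_t at t = 4.0000: 7.595639
  t * PV_t at t = 4.5000: 8.320442
  t * PV_t at t = 5.0000: 9.001884
  t * PV_t at t = 5.5000: 9.641746
  t * PV_t at t = 6.0000: 10.241741
  t * PV_t at t = 6.5000: 10.803524
  t * PV_t at t = 7.0000: 11.328690
  t * PV_t at t = 7.5000: 11.818775
  t * PV_t at t = 8.0000: 12.275261
  t * PV_t at t = 8.5000: 12.699577
  t * PV_t at t = 9.0000: 13.093097
  t * PV_t at t = 9.5000: 13.457148
  t * PV_t at t = 10.0000: 600.729522
Macaulay duration D = (sum_t t * PV_t) / P = 759.834755 / 94.645473 = 8.028221

Answer: Macaulay duration = 8.0282 years
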